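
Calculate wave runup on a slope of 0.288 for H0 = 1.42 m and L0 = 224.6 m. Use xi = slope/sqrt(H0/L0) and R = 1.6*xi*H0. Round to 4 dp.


xi = slope / sqrt(H0/L0)
H0/L0 = 1.42/224.6 = 0.006322
sqrt(0.006322) = 0.079513
xi = 0.288 / 0.079513 = 3.622040
R = 1.6 * xi * H0 = 1.6 * 3.622040 * 1.42
R = 8.2293 m

8.2293


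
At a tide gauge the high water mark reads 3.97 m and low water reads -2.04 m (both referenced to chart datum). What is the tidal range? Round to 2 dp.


Tidal range = High water - Low water
Tidal range = 3.97 - (-2.04)
Tidal range = 6.01 m

6.01


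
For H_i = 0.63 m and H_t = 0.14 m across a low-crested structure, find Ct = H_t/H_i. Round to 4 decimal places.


Ct = H_t / H_i
Ct = 0.14 / 0.63
Ct = 0.2222

0.2222


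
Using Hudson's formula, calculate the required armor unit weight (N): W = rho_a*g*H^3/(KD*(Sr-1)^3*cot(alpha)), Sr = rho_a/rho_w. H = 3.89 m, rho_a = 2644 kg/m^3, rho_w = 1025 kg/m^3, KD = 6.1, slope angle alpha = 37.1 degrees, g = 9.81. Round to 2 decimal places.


Sr = rho_a / rho_w = 2644 / 1025 = 2.579512
(Sr - 1) = 1.579512
(Sr - 1)^3 = 3.940660
cot(37.1) = 1 / tan(37.1) = 1 / 0.756294 = 1.322237
Numerator = 2644 * 9.81 * 3.89^3 = 1526789.8431
Denominator = 6.1 * 3.940660 * 1.322237 = 31.783967
W = 1526789.8431 / 31.783967
W = 48036.48 N

48036.48


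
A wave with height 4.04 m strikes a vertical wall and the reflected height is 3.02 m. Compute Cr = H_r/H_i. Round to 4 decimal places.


Cr = H_r / H_i
Cr = 3.02 / 4.04
Cr = 0.7475

0.7475


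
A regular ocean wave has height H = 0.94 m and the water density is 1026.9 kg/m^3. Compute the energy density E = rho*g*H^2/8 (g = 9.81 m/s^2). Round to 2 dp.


E = (1/8) * rho * g * H^2
E = (1/8) * 1026.9 * 9.81 * 0.94^2
E = 0.125 * 1026.9 * 9.81 * 0.8836
E = 1112.66 J/m^2

1112.66


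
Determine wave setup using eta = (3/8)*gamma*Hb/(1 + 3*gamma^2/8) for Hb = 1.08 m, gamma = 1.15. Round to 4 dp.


eta = (3/8) * gamma * Hb / (1 + 3*gamma^2/8)
Numerator = (3/8) * 1.15 * 1.08 = 0.465750
Denominator = 1 + 3*1.15^2/8 = 1 + 0.495938 = 1.495938
eta = 0.465750 / 1.495938
eta = 0.3113 m

0.3113


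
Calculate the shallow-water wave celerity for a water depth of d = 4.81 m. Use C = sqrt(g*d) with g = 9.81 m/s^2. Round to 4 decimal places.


Using the shallow-water approximation:
C = sqrt(g * d) = sqrt(9.81 * 4.81)
C = sqrt(47.1861)
C = 6.8692 m/s

6.8692


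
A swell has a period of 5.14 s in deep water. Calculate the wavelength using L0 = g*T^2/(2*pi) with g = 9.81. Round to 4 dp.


L0 = g * T^2 / (2 * pi)
L0 = 9.81 * 5.14^2 / (2 * pi)
L0 = 9.81 * 26.4196 / 6.28319
L0 = 259.1763 / 6.28319
L0 = 41.2492 m

41.2492


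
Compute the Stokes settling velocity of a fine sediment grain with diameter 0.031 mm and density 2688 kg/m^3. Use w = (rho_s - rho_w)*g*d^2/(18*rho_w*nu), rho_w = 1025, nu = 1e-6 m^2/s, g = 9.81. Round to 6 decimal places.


w = (rho_s - rho_w) * g * d^2 / (18 * rho_w * nu)
d = 0.031 mm = 0.000031 m
rho_s - rho_w = 2688 - 1025 = 1663
Numerator = 1663 * 9.81 * (0.000031)^2 = 0.000015677783
Denominator = 18 * 1025 * 1e-6 = 0.018450
w = 0.000850 m/s

0.000850


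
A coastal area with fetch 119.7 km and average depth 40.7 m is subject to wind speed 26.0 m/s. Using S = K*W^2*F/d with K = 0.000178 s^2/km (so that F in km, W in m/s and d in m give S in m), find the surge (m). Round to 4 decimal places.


S = K * W^2 * F / d
W^2 = 26.0^2 = 676.00
S = 0.000178 * 676.00 * 119.7 / 40.7
Numerator = 0.000178 * 676.00 * 119.7 = 14.403262
S = 14.403262 / 40.7 = 0.3539 m

0.3539


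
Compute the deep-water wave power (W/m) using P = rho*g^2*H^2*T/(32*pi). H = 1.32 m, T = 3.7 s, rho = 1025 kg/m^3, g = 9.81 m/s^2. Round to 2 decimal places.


P = rho * g^2 * H^2 * T / (32 * pi)
P = 1025 * 9.81^2 * 1.32^2 * 3.7 / (32 * pi)
P = 1025 * 96.2361 * 1.7424 * 3.7 / 100.53096
P = 6325.74 W/m

6325.74


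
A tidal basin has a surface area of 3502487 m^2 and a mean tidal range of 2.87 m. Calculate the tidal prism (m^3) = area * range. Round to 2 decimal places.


Tidal prism = Area * Tidal range
P = 3502487 * 2.87
P = 10052137.69 m^3

10052137.69


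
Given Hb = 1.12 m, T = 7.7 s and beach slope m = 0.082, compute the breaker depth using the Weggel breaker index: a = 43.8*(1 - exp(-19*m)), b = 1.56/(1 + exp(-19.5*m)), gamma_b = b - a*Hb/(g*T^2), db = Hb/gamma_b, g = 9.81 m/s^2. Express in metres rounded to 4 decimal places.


a = 43.8 * (1 - exp(-19 * m))
exp(-19 * 0.082) = exp(-1.5580) = 0.210557
a = 43.8 * (1 - 0.210557) = 34.577614
b = 1.56 / (1 + exp(-19.5 * m))
exp(-19.5 * 0.082) = exp(-1.5990) = 0.202099
b = 1.56 / (1 + 0.202099) = 1.297731
Hb / (g * T^2) = 1.12 / (9.81 * 7.7^2) = 1.12 / 581.6349 = 0.00192561
gamma_b = b - a * Hb/(g*T^2) = 1.297731 - 34.577614 * 0.00192561 = 1.231148
db = Hb / gamma_b = 1.12 / 1.231148
db = 0.9097 m

0.9097


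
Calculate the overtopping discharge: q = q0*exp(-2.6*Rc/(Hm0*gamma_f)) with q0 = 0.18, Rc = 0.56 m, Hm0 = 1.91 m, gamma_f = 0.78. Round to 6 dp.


q = q0 * exp(-2.6 * Rc / (Hm0 * gamma_f))
Exponent = -2.6 * 0.56 / (1.91 * 0.78)
= -2.6 * 0.56 / 1.4898
= -0.977312
exp(-0.977312) = 0.376321
q = 0.18 * 0.376321
q = 0.067738 m^3/s/m

0.067738


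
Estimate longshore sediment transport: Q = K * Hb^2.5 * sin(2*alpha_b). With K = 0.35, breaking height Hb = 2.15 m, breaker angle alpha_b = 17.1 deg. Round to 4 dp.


Q = K * Hb^2.5 * sin(2 * alpha_b)
Hb^2.5 = 2.15^2.5 = 6.777915
sin(2 * 17.1) = sin(34.2) = 0.562083
Q = 0.35 * 6.777915 * 0.562083
Q = 1.3334 m^3/s

1.3334


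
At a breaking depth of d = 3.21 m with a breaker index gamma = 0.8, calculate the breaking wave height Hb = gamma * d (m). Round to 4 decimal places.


Hb = gamma * d
Hb = 0.8 * 3.21
Hb = 2.5680 m

2.5680


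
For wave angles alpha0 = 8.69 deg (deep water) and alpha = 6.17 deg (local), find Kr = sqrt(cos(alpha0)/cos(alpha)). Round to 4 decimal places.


Kr = sqrt(cos(alpha0) / cos(alpha))
cos(8.69) = 0.988520
cos(6.17) = 0.994207
Kr = sqrt(0.988520 / 0.994207)
Kr = sqrt(0.994280)
Kr = 0.9971

0.9971


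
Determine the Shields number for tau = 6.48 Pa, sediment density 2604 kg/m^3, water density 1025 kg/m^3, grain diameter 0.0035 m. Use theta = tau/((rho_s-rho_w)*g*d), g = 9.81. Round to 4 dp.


theta = tau / ((rho_s - rho_w) * g * d)
rho_s - rho_w = 2604 - 1025 = 1579
Denominator = 1579 * 9.81 * 0.0035 = 54.214965
theta = 6.48 / 54.214965
theta = 0.1195

0.1195


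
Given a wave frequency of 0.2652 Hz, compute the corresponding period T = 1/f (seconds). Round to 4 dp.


T = 1 / f
T = 1 / 0.2652
T = 3.7707 s

3.7707


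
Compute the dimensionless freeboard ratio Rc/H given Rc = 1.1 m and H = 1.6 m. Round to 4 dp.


Relative freeboard = Rc / H
= 1.1 / 1.6
= 0.6875

0.6875


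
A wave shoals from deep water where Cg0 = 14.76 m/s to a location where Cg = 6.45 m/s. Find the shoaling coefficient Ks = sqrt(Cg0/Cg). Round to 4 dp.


Ks = sqrt(Cg0 / Cg)
Ks = sqrt(14.76 / 6.45)
Ks = sqrt(2.2884)
Ks = 1.5127

1.5127


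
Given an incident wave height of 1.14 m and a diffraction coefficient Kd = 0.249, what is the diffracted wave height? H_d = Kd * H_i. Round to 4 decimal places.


H_d = Kd * H_i
H_d = 0.249 * 1.14
H_d = 0.2839 m

0.2839


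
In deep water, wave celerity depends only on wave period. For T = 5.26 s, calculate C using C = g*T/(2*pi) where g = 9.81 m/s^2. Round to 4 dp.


We use the deep-water celerity formula:
C = g * T / (2 * pi)
C = 9.81 * 5.26 / (2 * 3.14159...)
C = 51.600600 / 6.283185
C = 8.2125 m/s

8.2125


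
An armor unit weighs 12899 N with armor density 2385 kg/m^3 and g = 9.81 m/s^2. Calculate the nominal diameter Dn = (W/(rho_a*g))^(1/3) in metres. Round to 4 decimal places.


V = W / (rho_a * g)
V = 12899 / (2385 * 9.81)
V = 12899 / 23396.85
V = 0.551314 m^3
Dn = V^(1/3) = 0.551314^(1/3)
Dn = 0.8200 m

0.8200


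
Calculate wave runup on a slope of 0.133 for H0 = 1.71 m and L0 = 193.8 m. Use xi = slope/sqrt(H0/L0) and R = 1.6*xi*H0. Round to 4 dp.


xi = slope / sqrt(H0/L0)
H0/L0 = 1.71/193.8 = 0.008824
sqrt(0.008824) = 0.093934
xi = 0.133 / 0.093934 = 1.415893
R = 1.6 * xi * H0 = 1.6 * 1.415893 * 1.71
R = 3.8739 m

3.8739


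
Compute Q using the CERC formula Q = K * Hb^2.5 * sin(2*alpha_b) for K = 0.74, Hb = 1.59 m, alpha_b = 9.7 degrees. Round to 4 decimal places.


Q = K * Hb^2.5 * sin(2 * alpha_b)
Hb^2.5 = 1.59^2.5 = 3.187813
sin(2 * 9.7) = sin(19.4) = 0.332161
Q = 0.74 * 3.187813 * 0.332161
Q = 0.7836 m^3/s

0.7836


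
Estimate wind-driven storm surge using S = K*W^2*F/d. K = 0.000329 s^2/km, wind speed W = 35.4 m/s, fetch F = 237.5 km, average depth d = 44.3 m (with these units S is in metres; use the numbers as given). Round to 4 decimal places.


S = K * W^2 * F / d
W^2 = 35.4^2 = 1253.16
S = 0.000329 * 1253.16 * 237.5 / 44.3
Numerator = 0.000329 * 1253.16 * 237.5 = 97.918789
S = 97.918789 / 44.3 = 2.2104 m

2.2104


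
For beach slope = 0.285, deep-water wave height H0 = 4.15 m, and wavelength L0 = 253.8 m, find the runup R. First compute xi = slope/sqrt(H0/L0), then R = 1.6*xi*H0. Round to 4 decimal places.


xi = slope / sqrt(H0/L0)
H0/L0 = 4.15/253.8 = 0.016351
sqrt(0.016351) = 0.127873
xi = 0.285 / 0.127873 = 2.228777
R = 1.6 * xi * H0 = 1.6 * 2.228777 * 4.15
R = 14.7991 m

14.7991


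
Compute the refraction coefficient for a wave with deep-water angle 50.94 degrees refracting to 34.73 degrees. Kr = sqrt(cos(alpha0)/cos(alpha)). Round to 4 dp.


Kr = sqrt(cos(alpha0) / cos(alpha))
cos(50.94) = 0.630134
cos(34.73) = 0.821846
Kr = sqrt(0.630134 / 0.821846)
Kr = sqrt(0.766730)
Kr = 0.8756

0.8756


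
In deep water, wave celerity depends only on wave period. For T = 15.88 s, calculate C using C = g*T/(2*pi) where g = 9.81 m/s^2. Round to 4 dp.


We use the deep-water celerity formula:
C = g * T / (2 * pi)
C = 9.81 * 15.88 / (2 * 3.14159...)
C = 155.782800 / 6.283185
C = 24.7936 m/s

24.7936


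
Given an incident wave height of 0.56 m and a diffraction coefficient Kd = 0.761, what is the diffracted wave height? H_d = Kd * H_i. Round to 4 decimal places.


H_d = Kd * H_i
H_d = 0.761 * 0.56
H_d = 0.4262 m

0.4262


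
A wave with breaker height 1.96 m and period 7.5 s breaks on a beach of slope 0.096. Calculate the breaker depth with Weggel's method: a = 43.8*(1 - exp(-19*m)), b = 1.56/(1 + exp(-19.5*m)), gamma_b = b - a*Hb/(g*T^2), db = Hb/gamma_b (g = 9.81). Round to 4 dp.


a = 43.8 * (1 - exp(-19 * m))
exp(-19 * 0.096) = exp(-1.8240) = 0.161379
a = 43.8 * (1 - 0.161379) = 36.731602
b = 1.56 / (1 + exp(-19.5 * m))
exp(-19.5 * 0.096) = exp(-1.8720) = 0.153816
b = 1.56 / (1 + 0.153816) = 1.352036
Hb / (g * T^2) = 1.96 / (9.81 * 7.5^2) = 1.96 / 551.8125 = 0.00355193
gamma_b = b - a * Hb/(g*T^2) = 1.352036 - 36.731602 * 0.00355193 = 1.221568
db = Hb / gamma_b = 1.96 / 1.221568
db = 1.6045 m

1.6045


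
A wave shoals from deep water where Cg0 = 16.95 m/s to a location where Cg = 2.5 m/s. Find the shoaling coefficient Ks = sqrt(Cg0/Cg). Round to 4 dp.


Ks = sqrt(Cg0 / Cg)
Ks = sqrt(16.95 / 2.5)
Ks = sqrt(6.7800)
Ks = 2.6038

2.6038


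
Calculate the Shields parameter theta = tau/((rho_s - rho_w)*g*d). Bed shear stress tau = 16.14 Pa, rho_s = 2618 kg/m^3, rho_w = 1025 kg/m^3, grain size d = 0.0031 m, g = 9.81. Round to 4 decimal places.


theta = tau / ((rho_s - rho_w) * g * d)
rho_s - rho_w = 2618 - 1025 = 1593
Denominator = 1593 * 9.81 * 0.0031 = 48.444723
theta = 16.14 / 48.444723
theta = 0.3332

0.3332


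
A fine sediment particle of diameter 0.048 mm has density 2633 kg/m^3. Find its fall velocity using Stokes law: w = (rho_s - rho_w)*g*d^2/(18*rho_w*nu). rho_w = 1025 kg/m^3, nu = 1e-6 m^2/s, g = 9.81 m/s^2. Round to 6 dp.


w = (rho_s - rho_w) * g * d^2 / (18 * rho_w * nu)
d = 0.048 mm = 0.000048 m
rho_s - rho_w = 2633 - 1025 = 1608
Numerator = 1608 * 9.81 * (0.000048)^2 = 0.000036344402
Denominator = 18 * 1025 * 1e-6 = 0.018450
w = 0.001970 m/s

0.001970


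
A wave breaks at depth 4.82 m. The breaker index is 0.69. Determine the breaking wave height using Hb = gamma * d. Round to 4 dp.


Hb = gamma * d
Hb = 0.69 * 4.82
Hb = 3.3258 m

3.3258


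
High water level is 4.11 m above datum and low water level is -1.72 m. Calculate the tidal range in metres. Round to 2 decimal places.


Tidal range = High water - Low water
Tidal range = 4.11 - (-1.72)
Tidal range = 5.83 m

5.83


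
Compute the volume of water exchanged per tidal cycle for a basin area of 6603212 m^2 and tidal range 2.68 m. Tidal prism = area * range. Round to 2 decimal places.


Tidal prism = Area * Tidal range
P = 6603212 * 2.68
P = 17696608.16 m^3

17696608.16


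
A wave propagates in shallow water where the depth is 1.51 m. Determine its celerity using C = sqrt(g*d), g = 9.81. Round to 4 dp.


Using the shallow-water approximation:
C = sqrt(g * d) = sqrt(9.81 * 1.51)
C = sqrt(14.8131)
C = 3.8488 m/s

3.8488


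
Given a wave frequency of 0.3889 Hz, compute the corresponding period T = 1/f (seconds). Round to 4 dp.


T = 1 / f
T = 1 / 0.3889
T = 2.5714 s

2.5714


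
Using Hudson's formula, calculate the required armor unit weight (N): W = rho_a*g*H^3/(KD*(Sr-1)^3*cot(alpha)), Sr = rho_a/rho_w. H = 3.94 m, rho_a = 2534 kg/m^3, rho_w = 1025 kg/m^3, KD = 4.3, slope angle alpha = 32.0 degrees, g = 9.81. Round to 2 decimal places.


Sr = rho_a / rho_w = 2534 / 1025 = 2.472195
(Sr - 1) = 1.472195
(Sr - 1)^3 = 3.190775
cot(32.0) = 1 / tan(32.0) = 1 / 0.624869 = 1.600335
Numerator = 2534 * 9.81 * 3.94^3 = 1520422.4843
Denominator = 4.3 * 3.190775 * 1.600335 = 21.957119
W = 1520422.4843 / 21.957119
W = 69245.08 N

69245.08


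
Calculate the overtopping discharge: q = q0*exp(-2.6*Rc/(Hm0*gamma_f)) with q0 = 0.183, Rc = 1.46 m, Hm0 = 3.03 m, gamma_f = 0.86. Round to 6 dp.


q = q0 * exp(-2.6 * Rc / (Hm0 * gamma_f))
Exponent = -2.6 * 1.46 / (3.03 * 0.86)
= -2.6 * 1.46 / 2.6058
= -1.456750
exp(-1.456750) = 0.232992
q = 0.183 * 0.232992
q = 0.042638 m^3/s/m

0.042638


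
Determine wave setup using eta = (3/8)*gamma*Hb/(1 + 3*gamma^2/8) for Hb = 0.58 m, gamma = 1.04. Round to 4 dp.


eta = (3/8) * gamma * Hb / (1 + 3*gamma^2/8)
Numerator = (3/8) * 1.04 * 0.58 = 0.226200
Denominator = 1 + 3*1.04^2/8 = 1 + 0.405600 = 1.405600
eta = 0.226200 / 1.405600
eta = 0.1609 m

0.1609


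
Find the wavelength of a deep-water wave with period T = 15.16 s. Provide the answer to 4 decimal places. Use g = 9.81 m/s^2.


L0 = g * T^2 / (2 * pi)
L0 = 9.81 * 15.16^2 / (2 * pi)
L0 = 9.81 * 229.8256 / 6.28319
L0 = 2254.5891 / 6.28319
L0 = 358.8290 m

358.8290


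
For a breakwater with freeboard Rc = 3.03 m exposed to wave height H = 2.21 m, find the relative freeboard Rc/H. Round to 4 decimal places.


Relative freeboard = Rc / H
= 3.03 / 2.21
= 1.3710

1.3710


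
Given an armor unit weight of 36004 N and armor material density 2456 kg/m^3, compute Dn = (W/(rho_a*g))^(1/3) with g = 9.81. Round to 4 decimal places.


V = W / (rho_a * g)
V = 36004 / (2456 * 9.81)
V = 36004 / 24093.36
V = 1.494354 m^3
Dn = V^(1/3) = 1.494354^(1/3)
Dn = 1.1433 m

1.1433


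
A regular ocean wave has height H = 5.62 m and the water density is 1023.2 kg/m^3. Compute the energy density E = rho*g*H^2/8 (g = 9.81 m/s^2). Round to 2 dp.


E = (1/8) * rho * g * H^2
E = (1/8) * 1023.2 * 9.81 * 5.62^2
E = 0.125 * 1023.2 * 9.81 * 31.5844
E = 39628.92 J/m^2

39628.92


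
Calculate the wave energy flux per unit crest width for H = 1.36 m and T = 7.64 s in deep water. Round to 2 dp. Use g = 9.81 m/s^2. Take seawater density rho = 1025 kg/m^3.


P = rho * g^2 * H^2 * T / (32 * pi)
P = 1025 * 9.81^2 * 1.36^2 * 7.64 / (32 * pi)
P = 1025 * 96.2361 * 1.8496 * 7.64 / 100.53096
P = 13865.43 W/m

13865.43


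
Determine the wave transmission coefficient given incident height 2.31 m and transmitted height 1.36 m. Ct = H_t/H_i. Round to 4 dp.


Ct = H_t / H_i
Ct = 1.36 / 2.31
Ct = 0.5887

0.5887


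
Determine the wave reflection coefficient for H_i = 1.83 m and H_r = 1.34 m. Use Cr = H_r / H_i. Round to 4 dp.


Cr = H_r / H_i
Cr = 1.34 / 1.83
Cr = 0.7322

0.7322


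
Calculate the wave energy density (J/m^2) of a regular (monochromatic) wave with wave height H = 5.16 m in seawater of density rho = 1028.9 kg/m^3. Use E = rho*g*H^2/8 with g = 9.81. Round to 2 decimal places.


E = (1/8) * rho * g * H^2
E = (1/8) * 1028.9 * 9.81 * 5.16^2
E = 0.125 * 1028.9 * 9.81 * 26.6256
E = 33593.22 J/m^2

33593.22


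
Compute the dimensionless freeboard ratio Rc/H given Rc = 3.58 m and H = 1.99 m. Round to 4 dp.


Relative freeboard = Rc / H
= 3.58 / 1.99
= 1.7990

1.7990


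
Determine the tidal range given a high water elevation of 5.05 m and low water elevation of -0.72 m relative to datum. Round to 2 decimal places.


Tidal range = High water - Low water
Tidal range = 5.05 - (-0.72)
Tidal range = 5.77 m

5.77


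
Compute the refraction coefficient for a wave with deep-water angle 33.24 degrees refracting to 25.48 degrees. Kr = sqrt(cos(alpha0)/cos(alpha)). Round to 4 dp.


Kr = sqrt(cos(alpha0) / cos(alpha))
cos(33.24) = 0.836382
cos(25.48) = 0.902736
Kr = sqrt(0.836382 / 0.902736)
Kr = sqrt(0.926497)
Kr = 0.9625

0.9625


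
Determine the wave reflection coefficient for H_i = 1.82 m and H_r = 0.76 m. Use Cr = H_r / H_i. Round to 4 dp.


Cr = H_r / H_i
Cr = 0.76 / 1.82
Cr = 0.4176

0.4176


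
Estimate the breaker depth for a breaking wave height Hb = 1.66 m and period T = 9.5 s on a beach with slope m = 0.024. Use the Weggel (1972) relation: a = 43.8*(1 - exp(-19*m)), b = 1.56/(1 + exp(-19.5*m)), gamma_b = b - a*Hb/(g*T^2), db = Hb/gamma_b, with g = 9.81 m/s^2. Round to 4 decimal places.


a = 43.8 * (1 - exp(-19 * m))
exp(-19 * 0.024) = exp(-0.4560) = 0.633814
a = 43.8 * (1 - 0.633814) = 16.038954
b = 1.56 / (1 + exp(-19.5 * m))
exp(-19.5 * 0.024) = exp(-0.4680) = 0.626254
b = 1.56 / (1 + 0.626254) = 0.959260
Hb / (g * T^2) = 1.66 / (9.81 * 9.5^2) = 1.66 / 885.3525 = 0.00187496
gamma_b = b - a * Hb/(g*T^2) = 0.959260 - 16.038954 * 0.00187496 = 0.929188
db = Hb / gamma_b = 1.66 / 0.929188
db = 1.7865 m

1.7865


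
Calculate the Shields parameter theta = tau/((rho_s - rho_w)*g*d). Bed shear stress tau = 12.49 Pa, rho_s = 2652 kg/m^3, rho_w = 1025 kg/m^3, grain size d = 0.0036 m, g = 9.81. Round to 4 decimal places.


theta = tau / ((rho_s - rho_w) * g * d)
rho_s - rho_w = 2652 - 1025 = 1627
Denominator = 1627 * 9.81 * 0.0036 = 57.459132
theta = 12.49 / 57.459132
theta = 0.2174

0.2174


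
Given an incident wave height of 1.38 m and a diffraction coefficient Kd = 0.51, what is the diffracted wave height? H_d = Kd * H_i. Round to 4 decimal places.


H_d = Kd * H_i
H_d = 0.51 * 1.38
H_d = 0.7038 m

0.7038


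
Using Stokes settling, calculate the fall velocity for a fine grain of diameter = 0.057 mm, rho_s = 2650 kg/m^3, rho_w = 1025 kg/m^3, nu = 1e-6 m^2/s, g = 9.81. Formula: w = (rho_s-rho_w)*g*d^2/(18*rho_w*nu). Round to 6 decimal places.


w = (rho_s - rho_w) * g * d^2 / (18 * rho_w * nu)
d = 0.057 mm = 0.000057 m
rho_s - rho_w = 2650 - 1025 = 1625
Numerator = 1625 * 9.81 * (0.000057)^2 = 0.000051793121
Denominator = 18 * 1025 * 1e-6 = 0.018450
w = 0.002807 m/s

0.002807


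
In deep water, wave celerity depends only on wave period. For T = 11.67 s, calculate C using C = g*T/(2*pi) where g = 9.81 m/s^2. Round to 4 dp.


We use the deep-water celerity formula:
C = g * T / (2 * pi)
C = 9.81 * 11.67 / (2 * 3.14159...)
C = 114.482700 / 6.283185
C = 18.2205 m/s

18.2205


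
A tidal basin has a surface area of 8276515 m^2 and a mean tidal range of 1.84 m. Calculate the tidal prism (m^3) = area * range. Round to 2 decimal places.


Tidal prism = Area * Tidal range
P = 8276515 * 1.84
P = 15228787.60 m^3

15228787.60


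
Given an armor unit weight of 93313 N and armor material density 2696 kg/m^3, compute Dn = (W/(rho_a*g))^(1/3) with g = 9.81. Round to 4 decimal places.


V = W / (rho_a * g)
V = 93313 / (2696 * 9.81)
V = 93313 / 26447.76
V = 3.528200 m^3
Dn = V^(1/3) = 3.528200^(1/3)
Dn = 1.5224 m

1.5224


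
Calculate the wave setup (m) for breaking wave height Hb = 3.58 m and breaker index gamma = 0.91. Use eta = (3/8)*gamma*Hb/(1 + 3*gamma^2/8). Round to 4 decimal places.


eta = (3/8) * gamma * Hb / (1 + 3*gamma^2/8)
Numerator = (3/8) * 0.91 * 3.58 = 1.221675
Denominator = 1 + 3*0.91^2/8 = 1 + 0.310538 = 1.310538
eta = 1.221675 / 1.310538
eta = 0.9322 m

0.9322


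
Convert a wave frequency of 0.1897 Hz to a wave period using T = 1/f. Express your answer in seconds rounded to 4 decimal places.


T = 1 / f
T = 1 / 0.1897
T = 5.2715 s

5.2715


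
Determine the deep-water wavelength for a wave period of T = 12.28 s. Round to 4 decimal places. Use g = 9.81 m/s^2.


L0 = g * T^2 / (2 * pi)
L0 = 9.81 * 12.28^2 / (2 * pi)
L0 = 9.81 * 150.7984 / 6.28319
L0 = 1479.3323 / 6.28319
L0 = 235.4430 m

235.4430


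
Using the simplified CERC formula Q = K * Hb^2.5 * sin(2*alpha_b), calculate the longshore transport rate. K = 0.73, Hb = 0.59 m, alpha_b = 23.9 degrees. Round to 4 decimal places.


Q = K * Hb^2.5 * sin(2 * alpha_b)
Hb^2.5 = 0.59^2.5 = 0.267381
sin(2 * 23.9) = sin(47.8) = 0.740805
Q = 0.73 * 0.267381 * 0.740805
Q = 0.1446 m^3/s

0.1446


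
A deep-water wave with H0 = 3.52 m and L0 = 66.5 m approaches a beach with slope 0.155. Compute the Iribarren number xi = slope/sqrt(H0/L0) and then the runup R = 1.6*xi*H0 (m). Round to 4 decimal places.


xi = slope / sqrt(H0/L0)
H0/L0 = 3.52/66.5 = 0.052932
sqrt(0.052932) = 0.230070
xi = 0.155 / 0.230070 = 0.673707
R = 1.6 * xi * H0 = 1.6 * 0.673707 * 3.52
R = 3.7943 m

3.7943


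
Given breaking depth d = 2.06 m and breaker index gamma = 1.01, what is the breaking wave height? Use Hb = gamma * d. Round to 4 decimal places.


Hb = gamma * d
Hb = 1.01 * 2.06
Hb = 2.0806 m

2.0806


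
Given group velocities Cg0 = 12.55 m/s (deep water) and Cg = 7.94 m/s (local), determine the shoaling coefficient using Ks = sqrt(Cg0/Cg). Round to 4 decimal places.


Ks = sqrt(Cg0 / Cg)
Ks = sqrt(12.55 / 7.94)
Ks = sqrt(1.5806)
Ks = 1.2572

1.2572


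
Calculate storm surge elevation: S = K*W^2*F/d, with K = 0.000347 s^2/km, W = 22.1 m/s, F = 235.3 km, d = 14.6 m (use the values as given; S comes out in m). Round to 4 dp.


S = K * W^2 * F / d
W^2 = 22.1^2 = 488.41
S = 0.000347 * 488.41 * 235.3 / 14.6
Numerator = 0.000347 * 488.41 * 235.3 = 39.878237
S = 39.878237 / 14.6 = 2.7314 m

2.7314


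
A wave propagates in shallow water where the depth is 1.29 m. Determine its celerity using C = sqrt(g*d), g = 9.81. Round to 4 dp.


Using the shallow-water approximation:
C = sqrt(g * d) = sqrt(9.81 * 1.29)
C = sqrt(12.6549)
C = 3.5574 m/s

3.5574


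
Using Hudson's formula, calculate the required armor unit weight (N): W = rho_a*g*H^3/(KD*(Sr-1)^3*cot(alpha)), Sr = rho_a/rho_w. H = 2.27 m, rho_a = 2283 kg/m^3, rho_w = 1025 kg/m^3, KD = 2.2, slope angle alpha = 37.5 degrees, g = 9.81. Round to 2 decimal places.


Sr = rho_a / rho_w = 2283 / 1025 = 2.227317
(Sr - 1) = 1.227317
(Sr - 1)^3 = 1.848717
cot(37.5) = 1 / tan(37.5) = 1 / 0.767327 = 1.303225
Numerator = 2283 * 9.81 * 2.27^3 = 261970.5612
Denominator = 2.2 * 1.848717 * 1.303225 = 5.300447
W = 261970.5612 / 5.300447
W = 49424.23 N

49424.23


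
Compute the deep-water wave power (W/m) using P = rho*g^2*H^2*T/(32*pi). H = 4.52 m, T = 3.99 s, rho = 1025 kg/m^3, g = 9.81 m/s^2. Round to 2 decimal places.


P = rho * g^2 * H^2 * T / (32 * pi)
P = 1025 * 9.81^2 * 4.52^2 * 3.99 / (32 * pi)
P = 1025 * 96.2361 * 20.4304 * 3.99 / 100.53096
P = 79985.60 W/m

79985.60


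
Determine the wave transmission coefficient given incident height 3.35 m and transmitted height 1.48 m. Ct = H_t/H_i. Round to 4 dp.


Ct = H_t / H_i
Ct = 1.48 / 3.35
Ct = 0.4418

0.4418


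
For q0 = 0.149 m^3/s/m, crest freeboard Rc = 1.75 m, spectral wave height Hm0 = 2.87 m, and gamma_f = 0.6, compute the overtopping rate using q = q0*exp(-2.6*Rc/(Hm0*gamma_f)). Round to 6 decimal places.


q = q0 * exp(-2.6 * Rc / (Hm0 * gamma_f))
Exponent = -2.6 * 1.75 / (2.87 * 0.6)
= -2.6 * 1.75 / 1.7220
= -2.642276
exp(-2.642276) = 0.071199
q = 0.149 * 0.071199
q = 0.010609 m^3/s/m

0.010609


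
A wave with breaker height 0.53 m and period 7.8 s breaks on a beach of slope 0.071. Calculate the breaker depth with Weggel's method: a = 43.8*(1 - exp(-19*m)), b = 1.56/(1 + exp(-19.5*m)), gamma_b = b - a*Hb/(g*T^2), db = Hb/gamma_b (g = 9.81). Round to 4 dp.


a = 43.8 * (1 - exp(-19 * m))
exp(-19 * 0.071) = exp(-1.3490) = 0.259500
a = 43.8 * (1 - 0.259500) = 32.433916
b = 1.56 / (1 + exp(-19.5 * m))
exp(-19.5 * 0.071) = exp(-1.3845) = 0.250449
b = 1.56 / (1 + 0.250449) = 1.247552
Hb / (g * T^2) = 0.53 / (9.81 * 7.8^2) = 0.53 / 596.8404 = 0.00088801
gamma_b = b - a * Hb/(g*T^2) = 1.247552 - 32.433916 * 0.00088801 = 1.218750
db = Hb / gamma_b = 0.53 / 1.218750
db = 0.4349 m

0.4349


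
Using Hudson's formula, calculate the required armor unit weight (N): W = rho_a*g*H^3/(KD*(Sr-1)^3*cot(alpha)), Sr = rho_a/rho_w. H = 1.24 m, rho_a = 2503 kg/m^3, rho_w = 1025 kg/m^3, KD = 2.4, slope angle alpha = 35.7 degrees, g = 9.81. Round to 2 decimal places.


Sr = rho_a / rho_w = 2503 / 1025 = 2.441951
(Sr - 1) = 1.441951
(Sr - 1)^3 = 2.998139
cot(35.7) = 1 / tan(35.7) = 1 / 0.718573 = 1.391647
Numerator = 2503 * 9.81 * 1.24^3 = 46816.0655
Denominator = 2.4 * 2.998139 * 1.391647 = 10.013643
W = 46816.0655 / 10.013643
W = 4675.23 N

4675.23


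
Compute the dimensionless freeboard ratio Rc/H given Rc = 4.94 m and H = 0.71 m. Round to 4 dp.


Relative freeboard = Rc / H
= 4.94 / 0.71
= 6.9577

6.9577


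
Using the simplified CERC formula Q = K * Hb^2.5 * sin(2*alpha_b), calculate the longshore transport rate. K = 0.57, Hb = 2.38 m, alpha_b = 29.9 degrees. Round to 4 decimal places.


Q = K * Hb^2.5 * sin(2 * alpha_b)
Hb^2.5 = 2.38^2.5 = 8.738611
sin(2 * 29.9) = sin(59.8) = 0.864275
Q = 0.57 * 8.738611 * 0.864275
Q = 4.3050 m^3/s

4.3050


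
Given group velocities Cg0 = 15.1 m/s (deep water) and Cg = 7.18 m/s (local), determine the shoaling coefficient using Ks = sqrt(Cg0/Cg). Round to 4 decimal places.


Ks = sqrt(Cg0 / Cg)
Ks = sqrt(15.1 / 7.18)
Ks = sqrt(2.1031)
Ks = 1.4502

1.4502


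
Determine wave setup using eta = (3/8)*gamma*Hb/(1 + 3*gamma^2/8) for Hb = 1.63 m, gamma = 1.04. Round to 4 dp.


eta = (3/8) * gamma * Hb / (1 + 3*gamma^2/8)
Numerator = (3/8) * 1.04 * 1.63 = 0.635700
Denominator = 1 + 3*1.04^2/8 = 1 + 0.405600 = 1.405600
eta = 0.635700 / 1.405600
eta = 0.4523 m

0.4523


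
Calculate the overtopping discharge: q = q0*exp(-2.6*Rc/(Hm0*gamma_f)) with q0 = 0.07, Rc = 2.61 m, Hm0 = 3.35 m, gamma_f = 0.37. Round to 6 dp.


q = q0 * exp(-2.6 * Rc / (Hm0 * gamma_f))
Exponent = -2.6 * 2.61 / (3.35 * 0.37)
= -2.6 * 2.61 / 1.2395
= -5.474788
exp(-5.474788) = 0.004191
q = 0.07 * 0.004191
q = 0.000293 m^3/s/m

0.000293


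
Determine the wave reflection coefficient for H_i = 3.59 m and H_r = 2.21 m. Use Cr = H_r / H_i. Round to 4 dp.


Cr = H_r / H_i
Cr = 2.21 / 3.59
Cr = 0.6156

0.6156


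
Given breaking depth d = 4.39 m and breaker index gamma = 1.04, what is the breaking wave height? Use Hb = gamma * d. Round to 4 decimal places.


Hb = gamma * d
Hb = 1.04 * 4.39
Hb = 4.5656 m

4.5656


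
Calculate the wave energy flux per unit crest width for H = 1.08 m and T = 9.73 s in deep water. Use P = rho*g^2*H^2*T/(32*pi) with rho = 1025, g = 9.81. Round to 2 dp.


P = rho * g^2 * H^2 * T / (32 * pi)
P = 1025 * 9.81^2 * 1.08^2 * 9.73 / (32 * pi)
P = 1025 * 96.2361 * 1.1664 * 9.73 / 100.53096
P = 11135.82 W/m

11135.82


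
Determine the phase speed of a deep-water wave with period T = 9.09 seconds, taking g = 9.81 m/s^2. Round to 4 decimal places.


We use the deep-water celerity formula:
C = g * T / (2 * pi)
C = 9.81 * 9.09 / (2 * 3.14159...)
C = 89.172900 / 6.283185
C = 14.1923 m/s

14.1923


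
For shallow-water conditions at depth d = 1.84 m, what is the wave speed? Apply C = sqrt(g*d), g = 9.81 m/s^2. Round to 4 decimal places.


Using the shallow-water approximation:
C = sqrt(g * d) = sqrt(9.81 * 1.84)
C = sqrt(18.0504)
C = 4.2486 m/s

4.2486


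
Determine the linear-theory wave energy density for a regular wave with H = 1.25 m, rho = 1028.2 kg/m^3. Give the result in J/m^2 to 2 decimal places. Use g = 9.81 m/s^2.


E = (1/8) * rho * g * H^2
E = (1/8) * 1028.2 * 9.81 * 1.25^2
E = 0.125 * 1028.2 * 9.81 * 1.5625
E = 1970.05 J/m^2

1970.05


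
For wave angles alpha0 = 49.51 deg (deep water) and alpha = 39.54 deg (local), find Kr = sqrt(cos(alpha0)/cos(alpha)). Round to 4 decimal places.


Kr = sqrt(cos(alpha0) / cos(alpha))
cos(49.51) = 0.649315
cos(39.54) = 0.771180
Kr = sqrt(0.649315 / 0.771180)
Kr = sqrt(0.841976)
Kr = 0.9176

0.9176


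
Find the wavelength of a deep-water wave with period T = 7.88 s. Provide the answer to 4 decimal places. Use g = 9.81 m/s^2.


L0 = g * T^2 / (2 * pi)
L0 = 9.81 * 7.88^2 / (2 * pi)
L0 = 9.81 * 62.0944 / 6.28319
L0 = 609.1461 / 6.28319
L0 = 96.9486 m

96.9486


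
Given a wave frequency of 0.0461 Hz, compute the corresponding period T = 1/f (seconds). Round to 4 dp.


T = 1 / f
T = 1 / 0.0461
T = 21.6920 s

21.6920


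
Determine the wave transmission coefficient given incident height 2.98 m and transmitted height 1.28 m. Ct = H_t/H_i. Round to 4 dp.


Ct = H_t / H_i
Ct = 1.28 / 2.98
Ct = 0.4295

0.4295


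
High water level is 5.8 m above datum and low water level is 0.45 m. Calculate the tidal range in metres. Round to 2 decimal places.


Tidal range = High water - Low water
Tidal range = 5.8 - (0.45)
Tidal range = 5.35 m

5.35


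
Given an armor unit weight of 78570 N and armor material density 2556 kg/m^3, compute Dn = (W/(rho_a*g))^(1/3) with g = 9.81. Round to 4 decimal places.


V = W / (rho_a * g)
V = 78570 / (2556 * 9.81)
V = 78570 / 25074.36
V = 3.133480 m^3
Dn = V^(1/3) = 3.133480^(1/3)
Dn = 1.4633 m

1.4633


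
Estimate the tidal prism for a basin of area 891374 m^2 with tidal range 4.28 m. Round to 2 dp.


Tidal prism = Area * Tidal range
P = 891374 * 4.28
P = 3815080.72 m^3

3815080.72


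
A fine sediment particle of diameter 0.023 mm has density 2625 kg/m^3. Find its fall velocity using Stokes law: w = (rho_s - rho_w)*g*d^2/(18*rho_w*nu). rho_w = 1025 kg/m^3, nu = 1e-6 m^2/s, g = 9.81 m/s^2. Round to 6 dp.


w = (rho_s - rho_w) * g * d^2 / (18 * rho_w * nu)
d = 0.023 mm = 0.000023 m
rho_s - rho_w = 2625 - 1025 = 1600
Numerator = 1600 * 9.81 * (0.000023)^2 = 0.000008303184
Denominator = 18 * 1025 * 1e-6 = 0.018450
w = 0.000450 m/s

0.000450


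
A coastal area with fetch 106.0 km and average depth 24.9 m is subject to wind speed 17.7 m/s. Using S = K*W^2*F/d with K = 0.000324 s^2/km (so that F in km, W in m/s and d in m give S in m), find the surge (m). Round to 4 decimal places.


S = K * W^2 * F / d
W^2 = 17.7^2 = 313.29
S = 0.000324 * 313.29 * 106.0 / 24.9
Numerator = 0.000324 * 313.29 * 106.0 = 10.759632
S = 10.759632 / 24.9 = 0.4321 m

0.4321


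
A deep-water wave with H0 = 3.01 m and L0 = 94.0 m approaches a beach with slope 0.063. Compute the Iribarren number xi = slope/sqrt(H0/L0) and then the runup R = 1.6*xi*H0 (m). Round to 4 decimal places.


xi = slope / sqrt(H0/L0)
H0/L0 = 3.01/94.0 = 0.032021
sqrt(0.032021) = 0.178945
xi = 0.063 / 0.178945 = 0.352064
R = 1.6 * xi * H0 = 1.6 * 0.352064 * 3.01
R = 1.6955 m

1.6955


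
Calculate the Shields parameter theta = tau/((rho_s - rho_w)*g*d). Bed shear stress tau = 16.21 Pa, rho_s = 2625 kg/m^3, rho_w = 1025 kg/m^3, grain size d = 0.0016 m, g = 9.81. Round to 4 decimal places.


theta = tau / ((rho_s - rho_w) * g * d)
rho_s - rho_w = 2625 - 1025 = 1600
Denominator = 1600 * 9.81 * 0.0016 = 25.113600
theta = 16.21 / 25.113600
theta = 0.6455

0.6455


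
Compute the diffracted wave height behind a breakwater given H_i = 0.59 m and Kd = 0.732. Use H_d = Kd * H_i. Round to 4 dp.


H_d = Kd * H_i
H_d = 0.732 * 0.59
H_d = 0.4319 m

0.4319


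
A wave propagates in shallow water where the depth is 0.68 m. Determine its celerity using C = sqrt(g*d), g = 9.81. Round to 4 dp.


Using the shallow-water approximation:
C = sqrt(g * d) = sqrt(9.81 * 0.68)
C = sqrt(6.6708)
C = 2.5828 m/s

2.5828


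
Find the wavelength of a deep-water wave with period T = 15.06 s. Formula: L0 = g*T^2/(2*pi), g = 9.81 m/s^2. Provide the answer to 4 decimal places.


L0 = g * T^2 / (2 * pi)
L0 = 9.81 * 15.06^2 / (2 * pi)
L0 = 9.81 * 226.8036 / 6.28319
L0 = 2224.9433 / 6.28319
L0 = 354.1107 m

354.1107


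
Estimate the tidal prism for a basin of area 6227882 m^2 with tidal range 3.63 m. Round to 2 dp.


Tidal prism = Area * Tidal range
P = 6227882 * 3.63
P = 22607211.66 m^3

22607211.66


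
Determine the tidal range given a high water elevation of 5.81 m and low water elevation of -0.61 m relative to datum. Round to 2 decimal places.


Tidal range = High water - Low water
Tidal range = 5.81 - (-0.61)
Tidal range = 6.42 m

6.42


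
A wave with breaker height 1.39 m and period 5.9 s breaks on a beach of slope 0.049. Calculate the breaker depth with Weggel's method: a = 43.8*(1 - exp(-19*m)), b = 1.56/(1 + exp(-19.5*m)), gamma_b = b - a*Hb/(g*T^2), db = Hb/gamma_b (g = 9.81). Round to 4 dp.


a = 43.8 * (1 - exp(-19 * m))
exp(-19 * 0.049) = exp(-0.9310) = 0.394159
a = 43.8 * (1 - 0.394159) = 26.535820
b = 1.56 / (1 + exp(-19.5 * m))
exp(-19.5 * 0.049) = exp(-0.9555) = 0.384620
b = 1.56 / (1 + 0.384620) = 1.126663
Hb / (g * T^2) = 1.39 / (9.81 * 5.9^2) = 1.39 / 341.4861 = 0.00407044
gamma_b = b - a * Hb/(g*T^2) = 1.126663 - 26.535820 * 0.00407044 = 1.018651
db = Hb / gamma_b = 1.39 / 1.018651
db = 1.3646 m

1.3646


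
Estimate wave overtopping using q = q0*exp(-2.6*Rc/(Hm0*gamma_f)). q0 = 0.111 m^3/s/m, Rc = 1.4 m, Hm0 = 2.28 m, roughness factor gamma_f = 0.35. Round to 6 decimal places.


q = q0 * exp(-2.6 * Rc / (Hm0 * gamma_f))
Exponent = -2.6 * 1.4 / (2.28 * 0.35)
= -2.6 * 1.4 / 0.7980
= -4.561404
exp(-4.561404) = 0.010447
q = 0.111 * 0.010447
q = 0.001160 m^3/s/m

0.001160


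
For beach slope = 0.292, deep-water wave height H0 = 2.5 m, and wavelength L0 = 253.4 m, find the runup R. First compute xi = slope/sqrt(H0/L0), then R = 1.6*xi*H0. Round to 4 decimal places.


xi = slope / sqrt(H0/L0)
H0/L0 = 2.5/253.4 = 0.009866
sqrt(0.009866) = 0.099327
xi = 0.292 / 0.099327 = 2.939789
R = 1.6 * xi * H0 = 1.6 * 2.939789 * 2.5
R = 11.7592 m

11.7592


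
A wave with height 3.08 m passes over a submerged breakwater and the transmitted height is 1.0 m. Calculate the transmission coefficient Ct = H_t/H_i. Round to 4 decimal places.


Ct = H_t / H_i
Ct = 1.0 / 3.08
Ct = 0.3247

0.3247


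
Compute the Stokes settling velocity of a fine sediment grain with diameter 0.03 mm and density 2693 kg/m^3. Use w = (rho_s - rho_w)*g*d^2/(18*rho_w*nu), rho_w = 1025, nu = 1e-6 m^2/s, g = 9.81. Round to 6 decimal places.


w = (rho_s - rho_w) * g * d^2 / (18 * rho_w * nu)
d = 0.03 mm = 0.000030 m
rho_s - rho_w = 2693 - 1025 = 1668
Numerator = 1668 * 9.81 * (0.000030)^2 = 0.000014726772
Denominator = 18 * 1025 * 1e-6 = 0.018450
w = 0.000798 m/s

0.000798


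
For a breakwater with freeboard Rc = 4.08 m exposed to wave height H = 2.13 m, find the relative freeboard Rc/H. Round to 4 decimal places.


Relative freeboard = Rc / H
= 4.08 / 2.13
= 1.9155

1.9155


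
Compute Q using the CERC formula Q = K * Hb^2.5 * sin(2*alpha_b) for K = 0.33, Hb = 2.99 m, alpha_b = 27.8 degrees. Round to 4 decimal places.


Q = K * Hb^2.5 * sin(2 * alpha_b)
Hb^2.5 = 2.99^2.5 = 15.458878
sin(2 * 27.8) = sin(55.6) = 0.825113
Q = 0.33 * 15.458878 * 0.825113
Q = 4.2093 m^3/s

4.2093


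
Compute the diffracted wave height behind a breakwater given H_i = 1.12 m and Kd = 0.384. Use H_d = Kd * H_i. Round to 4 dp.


H_d = Kd * H_i
H_d = 0.384 * 1.12
H_d = 0.4301 m

0.4301


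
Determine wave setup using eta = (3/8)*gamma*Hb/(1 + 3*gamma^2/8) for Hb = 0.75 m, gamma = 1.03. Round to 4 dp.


eta = (3/8) * gamma * Hb / (1 + 3*gamma^2/8)
Numerator = (3/8) * 1.03 * 0.75 = 0.289687
Denominator = 1 + 3*1.03^2/8 = 1 + 0.397838 = 1.397838
eta = 0.289687 / 1.397838
eta = 0.2072 m

0.2072


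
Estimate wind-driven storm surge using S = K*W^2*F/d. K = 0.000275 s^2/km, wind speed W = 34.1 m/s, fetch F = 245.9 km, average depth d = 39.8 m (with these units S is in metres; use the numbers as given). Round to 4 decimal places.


S = K * W^2 * F / d
W^2 = 34.1^2 = 1162.81
S = 0.000275 * 1162.81 * 245.9 / 39.8
Numerator = 0.000275 * 1162.81 * 245.9 = 78.632119
S = 78.632119 / 39.8 = 1.9757 m

1.9757


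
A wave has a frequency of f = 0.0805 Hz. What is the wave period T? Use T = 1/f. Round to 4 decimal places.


T = 1 / f
T = 1 / 0.0805
T = 12.4224 s

12.4224


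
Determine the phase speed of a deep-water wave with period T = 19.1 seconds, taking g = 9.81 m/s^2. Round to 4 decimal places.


We use the deep-water celerity formula:
C = g * T / (2 * pi)
C = 9.81 * 19.1 / (2 * 3.14159...)
C = 187.371000 / 6.283185
C = 29.8210 m/s

29.8210


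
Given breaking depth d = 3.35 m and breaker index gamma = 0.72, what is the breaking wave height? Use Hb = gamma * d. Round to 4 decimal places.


Hb = gamma * d
Hb = 0.72 * 3.35
Hb = 2.4120 m

2.4120


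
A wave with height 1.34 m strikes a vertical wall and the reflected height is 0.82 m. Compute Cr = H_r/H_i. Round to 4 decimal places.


Cr = H_r / H_i
Cr = 0.82 / 1.34
Cr = 0.6119

0.6119


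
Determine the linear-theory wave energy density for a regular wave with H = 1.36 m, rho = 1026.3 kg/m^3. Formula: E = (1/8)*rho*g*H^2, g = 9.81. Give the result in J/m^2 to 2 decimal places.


E = (1/8) * rho * g * H^2
E = (1/8) * 1026.3 * 9.81 * 1.36^2
E = 0.125 * 1026.3 * 9.81 * 1.8496
E = 2327.72 J/m^2

2327.72


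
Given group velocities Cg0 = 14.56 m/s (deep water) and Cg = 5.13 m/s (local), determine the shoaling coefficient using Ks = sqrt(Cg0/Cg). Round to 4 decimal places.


Ks = sqrt(Cg0 / Cg)
Ks = sqrt(14.56 / 5.13)
Ks = sqrt(2.8382)
Ks = 1.6847

1.6847


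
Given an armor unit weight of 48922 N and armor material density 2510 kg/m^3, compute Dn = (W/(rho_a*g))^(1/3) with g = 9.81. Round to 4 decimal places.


V = W / (rho_a * g)
V = 48922 / (2510 * 9.81)
V = 48922 / 24623.10
V = 1.986834 m^3
Dn = V^(1/3) = 1.986834^(1/3)
Dn = 1.2572 m

1.2572


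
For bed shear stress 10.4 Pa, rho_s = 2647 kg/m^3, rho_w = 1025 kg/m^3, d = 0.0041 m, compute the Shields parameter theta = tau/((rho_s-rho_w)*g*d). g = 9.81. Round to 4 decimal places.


theta = tau / ((rho_s - rho_w) * g * d)
rho_s - rho_w = 2647 - 1025 = 1622
Denominator = 1622 * 9.81 * 0.0041 = 65.238462
theta = 10.4 / 65.238462
theta = 0.1594

0.1594


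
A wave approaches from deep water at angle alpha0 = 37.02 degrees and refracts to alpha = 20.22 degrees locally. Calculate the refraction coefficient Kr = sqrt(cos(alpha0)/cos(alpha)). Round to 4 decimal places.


Kr = sqrt(cos(alpha0) / cos(alpha))
cos(37.02) = 0.798425
cos(20.22) = 0.938372
Kr = sqrt(0.798425 / 0.938372)
Kr = sqrt(0.850862)
Kr = 0.9224

0.9224


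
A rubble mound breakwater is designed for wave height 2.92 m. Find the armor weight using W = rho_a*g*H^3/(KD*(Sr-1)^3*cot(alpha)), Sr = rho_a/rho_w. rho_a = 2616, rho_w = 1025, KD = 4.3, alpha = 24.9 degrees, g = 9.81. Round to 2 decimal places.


Sr = rho_a / rho_w = 2616 / 1025 = 2.552195
(Sr - 1) = 1.552195
(Sr - 1)^3 = 3.739719
cot(24.9) = 1 / tan(24.9) = 1 / 0.464185 = 2.154316
Numerator = 2616 * 9.81 * 2.92^3 = 638932.9735
Denominator = 4.3 * 3.739719 * 2.154316 = 34.643098
W = 638932.9735 / 34.643098
W = 18443.30 N

18443.30


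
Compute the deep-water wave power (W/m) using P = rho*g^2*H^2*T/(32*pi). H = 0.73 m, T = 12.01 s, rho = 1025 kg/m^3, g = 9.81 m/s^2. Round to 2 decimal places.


P = rho * g^2 * H^2 * T / (32 * pi)
P = 1025 * 9.81^2 * 0.73^2 * 12.01 / (32 * pi)
P = 1025 * 96.2361 * 0.5329 * 12.01 / 100.53096
P = 6279.87 W/m

6279.87
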